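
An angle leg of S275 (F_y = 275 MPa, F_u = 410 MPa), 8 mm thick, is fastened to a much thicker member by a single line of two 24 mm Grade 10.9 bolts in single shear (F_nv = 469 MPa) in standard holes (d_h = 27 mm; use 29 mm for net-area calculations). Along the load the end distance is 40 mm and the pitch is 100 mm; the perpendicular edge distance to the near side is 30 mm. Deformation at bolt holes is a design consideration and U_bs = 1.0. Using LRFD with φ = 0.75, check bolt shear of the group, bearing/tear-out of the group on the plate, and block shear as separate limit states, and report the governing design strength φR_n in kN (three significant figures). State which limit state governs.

177 kN (block shear governs)

Bolt shear: A_b = π·24²/4 = 452.4 mm²; R_n = 469 × 452.4 × 2 × 1 / 1000 = 424.3 kN → 0.75 × 424.3 = 318 kN.
Bearing: edge l_c = 26.5, r_n = 104.3 kN; interior l_c = 73, r_n = 188.9 kN; R_n = 104.3 + 1·188.9 = 293.2 kN → 220 kN.
Block shear: A_gv = 1120, A_nv = 772, A_nt = 124 mm²; R_n = min(0.6F_uA_nv, 0.6F_yA_gv) + U_bs·F_u·A_nt = 235.6 kN → 177 kN.
Block shear governs: 177 kN.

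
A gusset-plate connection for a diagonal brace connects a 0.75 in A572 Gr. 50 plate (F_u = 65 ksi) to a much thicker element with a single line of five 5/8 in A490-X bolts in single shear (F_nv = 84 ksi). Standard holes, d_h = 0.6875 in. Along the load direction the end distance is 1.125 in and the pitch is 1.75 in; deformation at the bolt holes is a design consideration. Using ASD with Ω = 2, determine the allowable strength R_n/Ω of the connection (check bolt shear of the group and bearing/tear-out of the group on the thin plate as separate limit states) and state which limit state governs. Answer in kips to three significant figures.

Bolt shear: A_b = π·0.625²/4 = 0.3068 in²; R_n = 84 × 0.3068 × 5 × 1 = 128.9 kips → 128.9 / 2 = 64.4 kips.
Bearing (1.2 l_c t F_u ≤ 2.4 d t F_u): upper limit = 2.4·0.625·0.75·65 = 73.12 kips.
  Edge l_c = 1.125 − 0.6875/2 = 0.7812 → r_n = 45.7 kips; interior l_c = 1.75 − 0.6875 = 1.062 → r_n = 62.16 kips.
  R_n,bearing = 1·45.7 + 4·62.16 = 294.3 kips → 294.3 / 2 = 147 kips.
Bolt shear governs: 64.4 kips.

64.4 kips (bolt shear governs)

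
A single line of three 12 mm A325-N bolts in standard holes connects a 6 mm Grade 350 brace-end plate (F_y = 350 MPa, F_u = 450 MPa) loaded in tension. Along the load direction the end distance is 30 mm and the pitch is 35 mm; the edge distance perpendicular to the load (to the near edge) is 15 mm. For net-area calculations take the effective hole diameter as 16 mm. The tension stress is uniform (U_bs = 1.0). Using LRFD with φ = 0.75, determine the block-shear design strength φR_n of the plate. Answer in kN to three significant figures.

Shear plane L_v = 30 + 2·35 = 100 mm; A_gv = 100 × 6 = 600 mm².
A_nv = (100 − 2.5·16) × 6 = 360 mm².
A_nt = (15 − 0.5·16) × 6 = 42 mm².
0.6 F_u A_nv = 97.2 kN; 0.6 F_y A_gv = 126 kN → shear rupture governs the shear term.
R_n = 97.2 + 1.0 × 450 × 42 / 1000 = 116.1 kN.
Design strength φR_n = 0.75 × 116.1 = 87.1 kN.

87.1 kN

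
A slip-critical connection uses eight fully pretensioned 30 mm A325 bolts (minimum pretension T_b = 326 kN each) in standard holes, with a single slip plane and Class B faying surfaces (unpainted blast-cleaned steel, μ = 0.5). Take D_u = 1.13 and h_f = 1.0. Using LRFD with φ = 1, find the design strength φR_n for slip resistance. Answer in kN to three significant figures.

1470 kN

R_n = μ · D_u · h_f · T_b · n_s · n_b = 0.5 × 1.13 × 1.0 × 326 × 1 × 8 = 1474 kN.
Design strength φR_n = 1 × 1474 = 1470 kN.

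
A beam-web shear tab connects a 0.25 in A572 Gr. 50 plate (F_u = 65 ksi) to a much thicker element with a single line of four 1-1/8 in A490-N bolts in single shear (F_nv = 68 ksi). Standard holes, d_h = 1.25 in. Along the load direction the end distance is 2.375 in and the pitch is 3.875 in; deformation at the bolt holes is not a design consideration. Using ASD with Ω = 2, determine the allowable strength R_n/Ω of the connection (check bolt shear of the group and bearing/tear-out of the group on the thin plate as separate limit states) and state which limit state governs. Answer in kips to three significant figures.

Bolt shear: A_b = π·1.125²/4 = 0.994 in²; R_n = 68 × 0.994 × 4 × 1 = 270.4 kips → 270.4 / 2 = 135 kips.
Bearing (1.5 l_c t F_u ≤ 3.0 d t F_u): upper limit = 3.0·1.125·0.25·65 = 54.84 kips.
  Edge l_c = 2.375 − 1.25/2 = 1.75 → r_n = 42.66 kips; interior l_c = 3.875 − 1.25 = 2.625 → r_n = 54.84 kips.
  R_n,bearing = 1·42.66 + 3·54.84 = 207.2 kips → 207.2 / 2 = 104 kips.
Bearing governs: 104 kips.

104 kips (bearing governs)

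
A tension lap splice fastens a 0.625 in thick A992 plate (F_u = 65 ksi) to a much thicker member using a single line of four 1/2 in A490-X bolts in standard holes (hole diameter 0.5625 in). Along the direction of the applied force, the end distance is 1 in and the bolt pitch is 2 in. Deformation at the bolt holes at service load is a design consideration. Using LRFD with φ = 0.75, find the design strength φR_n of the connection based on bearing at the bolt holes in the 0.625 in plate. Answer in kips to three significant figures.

136 kips

Per bolt r_n = 1.2 l_c t F_u ≤ 2.4 d t F_u; upper limit = 2.4 × 0.5 × 0.625 × 65 = 48.75 kips.
Edge bolt: l_c = 1 − 0.5625/2 = 0.7188 in → 1.2 × 0.7188 × 0.625 × 65 = 35.04 → r_n = 35.04 kips.
Interior bolts: l_c = 2 − 0.5625 = 1.438 in → 1.2 × 1.438 × 0.625 × 65 = 70.08 → r_n = 48.75 kips.
R_n = 1 × 35.04 + 3 × 48.75 = 181.3 kips.
Design strength φR_n = 0.75 × 181.3 = 136 kips.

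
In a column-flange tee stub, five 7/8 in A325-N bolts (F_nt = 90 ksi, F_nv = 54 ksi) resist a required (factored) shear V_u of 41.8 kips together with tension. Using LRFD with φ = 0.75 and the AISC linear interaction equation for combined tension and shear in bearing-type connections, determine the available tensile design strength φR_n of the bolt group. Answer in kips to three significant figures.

194 kips

A_b = π·0.875²/4 = 0.6013 in²; f_rv = 41.8 / (5 × 0.6013) = 13.9 ksi.
F'_nt = 1.3 F_nt − (F_nt / φF_nv) f_rv = 1.3·90 − (90/(0.75·54))·13.9 = 86.11 ksi, capped at F_nt → F'_nt = 86.11 ksi.
R_n = F'_nt · A_b · n = 86.11 × 0.6013 × 5 = 258.9 kips.
Design strength φR_n = 0.75 × 258.9 = 194 kips.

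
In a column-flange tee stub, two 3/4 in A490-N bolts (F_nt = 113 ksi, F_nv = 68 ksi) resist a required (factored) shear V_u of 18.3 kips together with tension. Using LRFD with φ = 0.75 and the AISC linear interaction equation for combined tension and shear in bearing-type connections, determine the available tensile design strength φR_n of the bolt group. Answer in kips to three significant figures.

A_b = π·0.75²/4 = 0.4418 in²; f_rv = 18.3 / (2 × 0.4418) = 20.71 ksi.
F'_nt = 1.3 F_nt − (F_nt / φF_nv) f_rv = 1.3·113 − (113/(0.75·68))·20.71 = 101 ksi, capped at F_nt → F'_nt = 101 ksi.
R_n = F'_nt · A_b · n = 101 × 0.4418 × 2 = 89.25 kips.
Design strength φR_n = 0.75 × 89.25 = 66.9 kips.

66.9 kips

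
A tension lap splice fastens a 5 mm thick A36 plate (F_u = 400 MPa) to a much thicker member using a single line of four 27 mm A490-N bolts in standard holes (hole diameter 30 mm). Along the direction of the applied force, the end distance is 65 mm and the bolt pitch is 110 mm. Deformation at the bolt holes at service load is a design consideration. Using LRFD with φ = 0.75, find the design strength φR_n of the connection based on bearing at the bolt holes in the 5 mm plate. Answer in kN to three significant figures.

Per bolt r_n = 1.2 l_c t F_u ≤ 2.4 d t F_u; upper limit = 2.4 × 27 × 5 × 400 / 1000 = 129.6 kN.
Edge bolt: l_c = 65 − 30/2 = 50 mm → 1.2 × 50 × 5 × 400 / 1000 = 120 → r_n = 120 kN.
Interior bolts: l_c = 110 − 30 = 80 mm → 1.2 × 80 × 5 × 400 / 1000 = 192 → r_n = 129.6 kN.
R_n = 1 × 120 + 3 × 129.6 = 508.8 kN.
Design strength φR_n = 0.75 × 508.8 = 382 kN.

382 kN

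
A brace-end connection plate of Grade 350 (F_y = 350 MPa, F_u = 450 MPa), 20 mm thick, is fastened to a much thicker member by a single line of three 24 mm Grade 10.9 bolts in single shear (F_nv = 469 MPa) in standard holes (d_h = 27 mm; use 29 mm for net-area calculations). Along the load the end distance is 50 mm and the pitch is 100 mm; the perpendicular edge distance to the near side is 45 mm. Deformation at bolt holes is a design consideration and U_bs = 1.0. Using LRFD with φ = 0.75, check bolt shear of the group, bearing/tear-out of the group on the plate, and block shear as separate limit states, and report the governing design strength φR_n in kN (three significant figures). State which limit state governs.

Bolt shear: A_b = π·24²/4 = 452.4 mm²; R_n = 469 × 452.4 × 3 × 1 / 1000 = 636.5 kN → 0.75 × 636.5 = 477 kN.
Bearing: edge l_c = 36.5, r_n = 394.2 kN; interior l_c = 73, r_n = 518.4 kN; R_n = 394.2 + 2·518.4 = 1431 kN → 1070 kN.
Block shear: A_gv = 5000, A_nv = 3550, A_nt = 610 mm²; R_n = min(0.6F_uA_nv, 0.6F_yA_gv) + U_bs·F_u·A_nt = 1233 kN → 925 kN.
Bolt shear governs: 477 kN.

477 kN (bolt shear governs)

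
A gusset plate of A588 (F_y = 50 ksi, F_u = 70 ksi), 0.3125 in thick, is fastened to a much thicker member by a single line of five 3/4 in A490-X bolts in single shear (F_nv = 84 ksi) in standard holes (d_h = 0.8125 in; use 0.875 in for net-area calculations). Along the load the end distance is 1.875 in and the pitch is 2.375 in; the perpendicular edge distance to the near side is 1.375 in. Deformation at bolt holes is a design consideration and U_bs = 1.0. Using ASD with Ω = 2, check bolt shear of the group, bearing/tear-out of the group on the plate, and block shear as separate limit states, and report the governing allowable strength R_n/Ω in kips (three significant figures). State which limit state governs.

59.1 kips (block shear governs)

Bolt shear: A_b = π·0.75²/4 = 0.4418 in²; R_n = 84 × 0.4418 × 5 × 1 = 185.6 kips → 185.6 / 2 = 92.8 kips.
Bearing: edge l_c = 1.469, r_n = 38.55 kips; interior l_c = 1.562, r_n = 39.38 kips; R_n = 38.55 + 4·39.38 = 196.1 kips → 98 kips.
Block shear: A_gv = 3.555, A_nv = 2.324, A_nt = 0.293 in²; R_n = min(0.6F_uA_nv, 0.6F_yA_gv) + U_bs·F_u·A_nt = 118.1 kips → 59.1 kips.
Block shear governs: 59.1 kips.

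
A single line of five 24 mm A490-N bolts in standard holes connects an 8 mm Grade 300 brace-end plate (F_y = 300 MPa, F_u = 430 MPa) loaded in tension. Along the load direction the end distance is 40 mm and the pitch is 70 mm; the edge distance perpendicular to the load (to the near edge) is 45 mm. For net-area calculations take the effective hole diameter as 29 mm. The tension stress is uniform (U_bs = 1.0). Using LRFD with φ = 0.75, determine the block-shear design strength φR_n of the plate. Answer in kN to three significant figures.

372 kN

Shear plane L_v = 40 + 4·70 = 320 mm; A_gv = 320 × 8 = 2560 mm².
A_nv = (320 − 4.5·29) × 8 = 1516 mm².
A_nt = (45 − 0.5·29) × 8 = 244 mm².
0.6 F_u A_nv = 391.1 kN; 0.6 F_y A_gv = 460.8 kN → shear rupture governs the shear term.
R_n = 391.1 + 1.0 × 430 × 244 / 1000 = 496 kN.
Design strength φR_n = 0.75 × 496 = 372 kN.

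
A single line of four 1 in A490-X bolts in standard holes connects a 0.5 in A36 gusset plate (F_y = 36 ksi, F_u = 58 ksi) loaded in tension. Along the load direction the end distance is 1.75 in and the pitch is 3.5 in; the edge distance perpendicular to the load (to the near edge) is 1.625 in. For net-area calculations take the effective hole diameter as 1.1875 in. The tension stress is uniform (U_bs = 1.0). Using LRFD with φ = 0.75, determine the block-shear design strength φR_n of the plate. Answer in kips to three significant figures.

122 kips

Shear plane L_v = 1.75 + 3·3.5 = 12.25 in; A_gv = 12.25 × 0.5 = 6.125 in².
A_nv = (12.25 − 3.5·1.1875) × 0.5 = 4.047 in².
A_nt = (1.625 − 0.5·1.1875) × 0.5 = 0.5156 in².
0.6 F_u A_nv = 140.8 kips; 0.6 F_y A_gv = 132.3 kips → shear yielding governs the shear term.
R_n = 132.3 + 1.0 × 58 × 0.5156 = 162.2 kips.
Design strength φR_n = 0.75 × 162.2 = 122 kips.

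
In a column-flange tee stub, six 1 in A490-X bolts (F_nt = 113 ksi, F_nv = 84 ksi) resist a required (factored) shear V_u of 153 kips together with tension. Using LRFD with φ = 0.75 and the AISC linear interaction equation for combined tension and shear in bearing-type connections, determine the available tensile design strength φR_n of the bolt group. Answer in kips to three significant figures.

A_b = π·1²/4 = 0.7854 in²; f_rv = 153 / (6 × 0.7854) = 32.47 ksi.
F'_nt = 1.3 F_nt − (F_nt / φF_nv) f_rv = 1.3·113 − (113/(0.75·84))·32.47 = 88.66 ksi, capped at F_nt → F'_nt = 88.66 ksi.
R_n = F'_nt · A_b · n = 88.66 × 0.7854 × 6 = 417.8 kips.
Design strength φR_n = 0.75 × 417.8 = 313 kips.

313 kips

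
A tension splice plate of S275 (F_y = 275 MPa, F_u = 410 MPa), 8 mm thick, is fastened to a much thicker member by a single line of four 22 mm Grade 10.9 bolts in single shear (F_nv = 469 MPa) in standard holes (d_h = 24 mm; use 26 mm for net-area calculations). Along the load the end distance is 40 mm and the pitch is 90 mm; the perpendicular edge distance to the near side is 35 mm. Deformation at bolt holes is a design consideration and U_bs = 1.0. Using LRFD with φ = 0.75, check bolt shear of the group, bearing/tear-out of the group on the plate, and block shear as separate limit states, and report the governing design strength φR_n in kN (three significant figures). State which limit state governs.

Bolt shear: A_b = π·22²/4 = 380.1 mm²; R_n = 469 × 380.1 × 4 × 1 / 1000 = 713.1 kN → 0.75 × 713.1 = 535 kN.
Bearing: edge l_c = 28, r_n = 110.2 kN; interior l_c = 66, r_n = 173.2 kN; R_n = 110.2 + 3·173.2 = 629.8 kN → 472 kN.
Block shear: A_gv = 2480, A_nv = 1752, A_nt = 176 mm²; R_n = min(0.6F_uA_nv, 0.6F_yA_gv) + U_bs·F_u·A_nt = 481.4 kN → 361 kN.
Block shear governs: 361 kN.

361 kN (block shear governs)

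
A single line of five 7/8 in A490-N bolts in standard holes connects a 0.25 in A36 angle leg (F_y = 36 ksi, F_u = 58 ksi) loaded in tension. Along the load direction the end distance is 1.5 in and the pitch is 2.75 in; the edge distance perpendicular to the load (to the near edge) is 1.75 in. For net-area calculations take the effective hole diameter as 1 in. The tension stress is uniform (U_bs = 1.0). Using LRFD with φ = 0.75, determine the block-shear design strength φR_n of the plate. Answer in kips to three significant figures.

64.2 kips

Shear plane L_v = 1.5 + 4·2.75 = 12.5 in; A_gv = 12.5 × 0.25 = 3.125 in².
A_nv = (12.5 − 4.5·1) × 0.25 = 2 in².
A_nt = (1.75 − 0.5·1) × 0.25 = 0.3125 in².
0.6 F_u A_nv = 69.6 kips; 0.6 F_y A_gv = 67.5 kips → shear yielding governs the shear term.
R_n = 67.5 + 1.0 × 58 × 0.3125 = 85.62 kips.
Design strength φR_n = 0.75 × 85.62 = 64.2 kips.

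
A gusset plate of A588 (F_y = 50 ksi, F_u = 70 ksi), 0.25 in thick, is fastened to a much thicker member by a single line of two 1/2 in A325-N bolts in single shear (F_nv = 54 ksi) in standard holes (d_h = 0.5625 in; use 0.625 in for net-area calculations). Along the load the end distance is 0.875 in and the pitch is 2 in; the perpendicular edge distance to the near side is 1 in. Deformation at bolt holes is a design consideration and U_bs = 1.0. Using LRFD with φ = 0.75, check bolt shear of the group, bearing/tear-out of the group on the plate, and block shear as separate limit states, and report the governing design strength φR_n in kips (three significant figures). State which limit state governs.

Bolt shear: A_b = π·0.5²/4 = 0.1963 in²; R_n = 54 × 0.1963 × 2 × 1 = 21.21 kips → 0.75 × 21.21 = 15.9 kips.
Bearing: edge l_c = 0.5938, r_n = 12.47 kips; interior l_c = 1.438, r_n = 21 kips; R_n = 12.47 + 1·21 = 33.47 kips → 25.1 kips.
Block shear: A_gv = 0.7188, A_nv = 0.4844, A_nt = 0.1719 in²; R_n = min(0.6F_uA_nv, 0.6F_yA_gv) + U_bs·F_u·A_nt = 32.38 kips → 24.3 kips.
Bolt shear governs: 15.9 kips.

15.9 kips (bolt shear governs)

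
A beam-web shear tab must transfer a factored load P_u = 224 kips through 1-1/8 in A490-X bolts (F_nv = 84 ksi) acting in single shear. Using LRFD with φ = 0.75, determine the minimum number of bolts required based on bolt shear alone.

A_b = π·1.125²/4 = 0.994 in².
Per-bolt design strength φR_n = 0.75 × 84 × 0.994 × 1 = 62.62 kips.
n ≥ 224 / 62.62 = 3.577 → use 4 bolts.

4 bolts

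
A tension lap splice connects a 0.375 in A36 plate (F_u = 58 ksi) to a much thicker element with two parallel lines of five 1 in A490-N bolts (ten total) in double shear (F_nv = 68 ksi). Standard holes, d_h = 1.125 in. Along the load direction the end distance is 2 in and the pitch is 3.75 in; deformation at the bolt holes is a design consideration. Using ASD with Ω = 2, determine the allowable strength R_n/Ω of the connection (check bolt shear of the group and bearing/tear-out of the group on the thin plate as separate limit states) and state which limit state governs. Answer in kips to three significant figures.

246 kips (bearing governs)

Bolt shear: A_b = π·1²/4 = 0.7854 in²; R_n = 68 × 0.7854 × 10 × 2 = 1068 kips → 1068 / 2 = 534 kips.
Bearing (1.2 l_c t F_u ≤ 2.4 d t F_u): upper limit = 2.4·1·0.375·58 = 52.2 kips.
  Edge l_c = 2 − 1.125/2 = 1.438 → r_n = 37.52 kips; interior l_c = 3.75 − 1.125 = 2.625 → r_n = 52.2 kips.
  R_n,bearing = 2·37.52 + 8·52.2 = 492.6 kips → 492.6 / 2 = 246 kips.
Bearing governs: 246 kips.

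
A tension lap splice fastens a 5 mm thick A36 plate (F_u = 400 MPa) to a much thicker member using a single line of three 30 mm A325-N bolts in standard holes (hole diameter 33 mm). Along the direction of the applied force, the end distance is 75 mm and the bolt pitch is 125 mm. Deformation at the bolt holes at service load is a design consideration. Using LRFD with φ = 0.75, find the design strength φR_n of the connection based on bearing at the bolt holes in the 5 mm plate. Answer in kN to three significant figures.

Per bolt r_n = 1.2 l_c t F_u ≤ 2.4 d t F_u; upper limit = 2.4 × 30 × 5 × 400 / 1000 = 144 kN.
Edge bolt: l_c = 75 − 33/2 = 58.5 mm → 1.2 × 58.5 × 5 × 400 / 1000 = 140.4 → r_n = 140.4 kN.
Interior bolts: l_c = 125 − 33 = 92 mm → 1.2 × 92 × 5 × 400 / 1000 = 220.8 → r_n = 144 kN.
R_n = 1 × 140.4 + 2 × 144 = 428.4 kN.
Design strength φR_n = 0.75 × 428.4 = 321 kN.

321 kN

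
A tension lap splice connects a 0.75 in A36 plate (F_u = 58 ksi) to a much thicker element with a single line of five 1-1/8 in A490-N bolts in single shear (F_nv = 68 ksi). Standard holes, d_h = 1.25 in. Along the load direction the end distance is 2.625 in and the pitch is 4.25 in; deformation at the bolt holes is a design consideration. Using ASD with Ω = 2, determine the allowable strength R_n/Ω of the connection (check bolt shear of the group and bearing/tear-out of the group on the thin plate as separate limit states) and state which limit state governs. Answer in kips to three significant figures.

Bolt shear: A_b = π·1.125²/4 = 0.994 in²; R_n = 68 × 0.994 × 5 × 1 = 338 kips → 338 / 2 = 169 kips.
Bearing (1.2 l_c t F_u ≤ 2.4 d t F_u): upper limit = 2.4·1.125·0.75·58 = 117.4 kips.
  Edge l_c = 2.625 − 1.25/2 = 2 → r_n = 104.4 kips; interior l_c = 4.25 − 1.25 = 3 → r_n = 117.4 kips.
  R_n,bearing = 1·104.4 + 4·117.4 = 574.2 kips → 574.2 / 2 = 287 kips.
Bolt shear governs: 169 kips.

169 kips (bolt shear governs)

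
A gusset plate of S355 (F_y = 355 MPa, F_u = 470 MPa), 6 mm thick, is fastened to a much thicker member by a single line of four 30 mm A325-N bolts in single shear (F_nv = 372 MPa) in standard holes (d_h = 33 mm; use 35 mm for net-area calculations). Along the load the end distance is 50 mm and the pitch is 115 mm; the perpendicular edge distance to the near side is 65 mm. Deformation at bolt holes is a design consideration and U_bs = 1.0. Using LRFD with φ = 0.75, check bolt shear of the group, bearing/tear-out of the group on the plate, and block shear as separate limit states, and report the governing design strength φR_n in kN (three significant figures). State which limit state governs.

446 kN (block shear governs)

Bolt shear: A_b = π·30²/4 = 706.9 mm²; R_n = 372 × 706.9 × 4 × 1 / 1000 = 1052 kN → 0.75 × 1052 = 789 kN.
Bearing: edge l_c = 33.5, r_n = 113.4 kN; interior l_c = 82, r_n = 203 kN; R_n = 113.4 + 3·203 = 722.5 kN → 542 kN.
Block shear: A_gv = 2370, A_nv = 1635, A_nt = 285 mm²; R_n = min(0.6F_uA_nv, 0.6F_yA_gv) + U_bs·F_u·A_nt = 595 kN → 446 kN.
Block shear governs: 446 kN.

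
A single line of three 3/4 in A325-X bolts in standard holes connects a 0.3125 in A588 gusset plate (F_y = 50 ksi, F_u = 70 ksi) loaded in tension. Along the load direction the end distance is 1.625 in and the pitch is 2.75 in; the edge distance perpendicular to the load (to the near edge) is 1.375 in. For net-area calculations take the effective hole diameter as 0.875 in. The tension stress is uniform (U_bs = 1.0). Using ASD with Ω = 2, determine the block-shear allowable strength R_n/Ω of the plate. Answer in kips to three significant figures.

42.7 kips

Shear plane L_v = 1.625 + 2·2.75 = 7.125 in; A_gv = 7.125 × 0.3125 = 2.227 in².
A_nv = (7.125 − 2.5·0.875) × 0.3125 = 1.543 in².
A_nt = (1.375 − 0.5·0.875) × 0.3125 = 0.293 in².
0.6 F_u A_nv = 64.8 kips; 0.6 F_y A_gv = 66.8 kips → shear rupture governs the shear term.
R_n = 64.8 + 1.0 × 70 × 0.293 = 85.31 kips.
Allowable strength R_n/Ω = 85.31 / 2 = 42.7 kips.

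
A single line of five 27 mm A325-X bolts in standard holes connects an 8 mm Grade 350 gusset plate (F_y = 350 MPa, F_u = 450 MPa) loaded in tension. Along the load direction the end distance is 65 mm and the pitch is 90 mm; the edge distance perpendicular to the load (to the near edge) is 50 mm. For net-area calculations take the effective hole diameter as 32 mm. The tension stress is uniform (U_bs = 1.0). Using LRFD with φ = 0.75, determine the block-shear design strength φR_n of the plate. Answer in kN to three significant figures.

Shear plane L_v = 65 + 4·90 = 425 mm; A_gv = 425 × 8 = 3400 mm².
A_nv = (425 − 4.5·32) × 8 = 2248 mm².
A_nt = (50 − 0.5·32) × 8 = 272 mm².
0.6 F_u A_nv = 607 kN; 0.6 F_y A_gv = 714 kN → shear rupture governs the shear term.
R_n = 607 + 1.0 × 450 × 272 / 1000 = 729.4 kN.
Design strength φR_n = 0.75 × 729.4 = 547 kN.

547 kN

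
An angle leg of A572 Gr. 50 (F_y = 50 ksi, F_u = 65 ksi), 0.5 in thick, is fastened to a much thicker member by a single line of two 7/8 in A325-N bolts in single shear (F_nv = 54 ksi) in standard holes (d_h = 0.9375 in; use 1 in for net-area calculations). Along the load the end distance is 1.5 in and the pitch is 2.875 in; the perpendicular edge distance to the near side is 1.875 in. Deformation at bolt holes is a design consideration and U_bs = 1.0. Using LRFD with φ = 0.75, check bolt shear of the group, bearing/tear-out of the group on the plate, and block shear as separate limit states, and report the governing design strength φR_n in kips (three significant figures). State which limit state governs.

Bolt shear: A_b = π·0.875²/4 = 0.6013 in²; R_n = 54 × 0.6013 × 2 × 1 = 64.94 kips → 0.75 × 64.94 = 48.7 kips.
Bearing: edge l_c = 1.031, r_n = 40.22 kips; interior l_c = 1.938, r_n = 68.25 kips; R_n = 40.22 + 1·68.25 = 108.5 kips → 81.4 kips.
Block shear: A_gv = 2.188, A_nv = 1.438, A_nt = 0.6875 in²; R_n = min(0.6F_uA_nv, 0.6F_yA_gv) + U_bs·F_u·A_nt = 100.8 kips → 75.6 kips.
Bolt shear governs: 48.7 kips.

48.7 kips (bolt shear governs)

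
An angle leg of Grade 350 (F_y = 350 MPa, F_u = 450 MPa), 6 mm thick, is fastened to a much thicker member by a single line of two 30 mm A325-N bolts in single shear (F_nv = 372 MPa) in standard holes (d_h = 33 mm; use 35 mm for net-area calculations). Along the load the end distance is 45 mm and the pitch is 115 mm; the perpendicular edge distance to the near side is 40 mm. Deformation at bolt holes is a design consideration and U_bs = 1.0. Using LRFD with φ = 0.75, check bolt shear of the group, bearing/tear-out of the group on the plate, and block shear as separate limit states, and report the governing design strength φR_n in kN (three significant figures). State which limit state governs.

176 kN (block shear governs)

Bolt shear: A_b = π·30²/4 = 706.9 mm²; R_n = 372 × 706.9 × 2 × 1 / 1000 = 525.9 kN → 0.75 × 525.9 = 394 kN.
Bearing: edge l_c = 28.5, r_n = 92.34 kN; interior l_c = 82, r_n = 194.4 kN; R_n = 92.34 + 1·194.4 = 286.7 kN → 215 kN.
Block shear: A_gv = 960, A_nv = 645, A_nt = 135 mm²; R_n = min(0.6F_uA_nv, 0.6F_yA_gv) + U_bs·F_u·A_nt = 234.9 kN → 176 kN.
Block shear governs: 176 kN.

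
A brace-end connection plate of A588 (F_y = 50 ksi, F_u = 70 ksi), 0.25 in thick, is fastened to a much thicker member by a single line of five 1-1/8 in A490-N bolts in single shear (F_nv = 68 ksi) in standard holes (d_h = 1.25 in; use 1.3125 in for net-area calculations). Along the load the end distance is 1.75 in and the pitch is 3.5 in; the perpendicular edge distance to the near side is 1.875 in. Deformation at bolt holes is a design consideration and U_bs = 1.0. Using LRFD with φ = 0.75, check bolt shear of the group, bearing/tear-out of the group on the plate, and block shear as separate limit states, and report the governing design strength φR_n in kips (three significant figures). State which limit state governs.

93.5 kips (block shear governs)

Bolt shear: A_b = π·1.125²/4 = 0.994 in²; R_n = 68 × 0.994 × 5 × 1 = 338 kips → 0.75 × 338 = 253 kips.
Bearing: edge l_c = 1.125, r_n = 23.62 kips; interior l_c = 2.25, r_n = 47.25 kips; R_n = 23.62 + 4·47.25 = 212.6 kips → 159 kips.
Block shear: A_gv = 3.938, A_nv = 2.461, A_nt = 0.3047 in²; R_n = min(0.6F_uA_nv, 0.6F_yA_gv) + U_bs·F_u·A_nt = 124.7 kips → 93.5 kips.
Block shear governs: 93.5 kips.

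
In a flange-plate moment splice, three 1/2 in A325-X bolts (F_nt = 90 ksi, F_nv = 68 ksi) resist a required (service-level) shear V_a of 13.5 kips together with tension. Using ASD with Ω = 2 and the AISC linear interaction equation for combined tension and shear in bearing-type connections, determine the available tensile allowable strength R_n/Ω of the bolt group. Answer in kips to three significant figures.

A_b = π·0.5²/4 = 0.1963 in²; f_rv = 13.5 / (3 × 0.1963) = 22.92 ksi.
F'_nt = 1.3 F_nt − (Ω F_nt / F_nv) f_rv = 1.3·90 − (2·90/68)·22.92 = 56.33 ksi, capped at F_nt → F'_nt = 56.33 ksi.
R_n = F'_nt · A_b · n = 56.33 × 0.1963 × 3 = 33.18 kips.
Allowable strength R_n/Ω = 33.18 / 2 = 16.6 kips.

16.6 kips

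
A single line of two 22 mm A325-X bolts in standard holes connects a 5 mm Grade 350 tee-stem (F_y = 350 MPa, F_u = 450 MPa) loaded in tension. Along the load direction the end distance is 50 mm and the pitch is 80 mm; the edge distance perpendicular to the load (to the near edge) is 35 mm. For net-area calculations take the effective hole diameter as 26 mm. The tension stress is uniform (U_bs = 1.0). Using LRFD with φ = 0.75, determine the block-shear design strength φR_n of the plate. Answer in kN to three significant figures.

Shear plane L_v = 50 + 1·80 = 130 mm; A_gv = 130 × 5 = 650 mm².
A_nv = (130 − 1.5·26) × 5 = 455 mm².
A_nt = (35 − 0.5·26) × 5 = 110 mm².
0.6 F_u A_nv = 122.9 kN; 0.6 F_y A_gv = 136.5 kN → shear rupture governs the shear term.
R_n = 122.9 + 1.0 × 450 × 110 / 1000 = 172.4 kN.
Design strength φR_n = 0.75 × 172.4 = 129 kN.

129 kN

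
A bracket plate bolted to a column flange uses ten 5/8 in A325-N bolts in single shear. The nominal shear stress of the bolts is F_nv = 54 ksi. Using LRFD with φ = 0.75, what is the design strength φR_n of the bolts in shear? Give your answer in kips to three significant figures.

A_b = π × 0.625² / 4 = 0.3068 in².
R_n = F_nv · A_b · n · n_s = 54 × 0.3068 × 10 × 1 = 165.7 kips.
Design strength φR_n = 0.75 × 165.7 = 124 kips.

124 kips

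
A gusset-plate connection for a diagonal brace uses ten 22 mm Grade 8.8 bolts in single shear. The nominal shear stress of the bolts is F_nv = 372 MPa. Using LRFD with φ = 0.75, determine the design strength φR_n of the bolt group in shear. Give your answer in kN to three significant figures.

A_b = π × 22² / 4 = 380.1 mm².
R_n = F_nv · A_b · n · n_s = 372 × 380.1 × 10 × 1 / 1000 = 1414 kN.
Design strength φR_n = 0.75 × 1414 = 1060 kN.

1060 kN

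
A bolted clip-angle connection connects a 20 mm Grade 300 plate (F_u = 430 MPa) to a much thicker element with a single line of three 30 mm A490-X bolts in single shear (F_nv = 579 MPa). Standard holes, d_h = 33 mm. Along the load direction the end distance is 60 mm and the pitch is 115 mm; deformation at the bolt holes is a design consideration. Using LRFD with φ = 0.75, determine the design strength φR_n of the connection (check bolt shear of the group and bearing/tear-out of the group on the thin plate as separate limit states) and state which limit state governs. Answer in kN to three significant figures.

Bolt shear: A_b = π·30²/4 = 706.9 mm²; R_n = 579 × 706.9 × 3 × 1 / 1000 = 1228 kN → 0.75 × 1228 = 921 kN.
Bearing (1.2 l_c t F_u ≤ 2.4 d t F_u): upper limit = 2.4·30·20·430 / 1000 = 619.2 kN.
  Edge l_c = 60 − 33/2 = 43.5 → r_n = 448.9 kN; interior l_c = 115 − 33 = 82 → r_n = 619.2 kN.
  R_n,bearing = 1·448.9 + 2·619.2 = 1687 kN → 0.75 × 1687 = 1270 kN.
Bolt shear governs: 921 kN.

921 kN (bolt shear governs)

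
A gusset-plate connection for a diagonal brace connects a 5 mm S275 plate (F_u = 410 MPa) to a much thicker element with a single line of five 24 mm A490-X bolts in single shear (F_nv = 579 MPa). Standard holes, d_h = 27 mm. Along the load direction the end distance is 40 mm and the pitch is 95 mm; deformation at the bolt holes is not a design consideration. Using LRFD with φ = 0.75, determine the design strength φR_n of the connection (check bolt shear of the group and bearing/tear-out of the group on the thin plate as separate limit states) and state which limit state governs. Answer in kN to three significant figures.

Bolt shear: A_b = π·24²/4 = 452.4 mm²; R_n = 579 × 452.4 × 5 × 1 / 1000 = 1310 kN → 0.75 × 1310 = 982 kN.
Bearing (1.5 l_c t F_u ≤ 3.0 d t F_u): upper limit = 3.0·24·5·410 / 1000 = 147.6 kN.
  Edge l_c = 40 − 27/2 = 26.5 → r_n = 81.49 kN; interior l_c = 95 − 27 = 68 → r_n = 147.6 kN.
  R_n,bearing = 1·81.49 + 4·147.6 = 671.9 kN → 0.75 × 671.9 = 504 kN.
Bearing governs: 504 kN.

504 kN (bearing governs)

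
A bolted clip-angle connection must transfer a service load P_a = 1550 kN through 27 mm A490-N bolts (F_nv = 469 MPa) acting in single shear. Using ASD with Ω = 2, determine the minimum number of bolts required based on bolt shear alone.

A_b = π·27²/4 = 572.6 mm².
Per-bolt allowable strength R_n/Ω = 469 × 572.6 × 1 / 1000 / 2 = 134.3 kN.
n ≥ 1550 / 134.3 = 11.54 → use 12 bolts.

12 bolts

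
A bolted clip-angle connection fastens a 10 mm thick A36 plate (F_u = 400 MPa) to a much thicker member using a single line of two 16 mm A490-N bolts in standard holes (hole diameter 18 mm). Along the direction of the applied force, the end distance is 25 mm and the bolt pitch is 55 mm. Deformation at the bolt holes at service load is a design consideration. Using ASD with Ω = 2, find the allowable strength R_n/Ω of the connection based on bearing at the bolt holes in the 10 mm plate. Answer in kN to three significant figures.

115 kN

Per bolt r_n = 1.2 l_c t F_u ≤ 2.4 d t F_u; upper limit = 2.4 × 16 × 10 × 400 / 1000 = 153.6 kN.
Edge bolt: l_c = 25 − 18/2 = 16 mm → 1.2 × 16 × 10 × 400 / 1000 = 76.8 → r_n = 76.8 kN.
Interior bolts: l_c = 55 − 18 = 37 mm → 1.2 × 37 × 10 × 400 / 1000 = 177.6 → r_n = 153.6 kN.
R_n = 1 × 76.8 + 1 × 153.6 = 230.4 kN.
Allowable strength R_n/Ω = 230.4 / 2 = 115 kN.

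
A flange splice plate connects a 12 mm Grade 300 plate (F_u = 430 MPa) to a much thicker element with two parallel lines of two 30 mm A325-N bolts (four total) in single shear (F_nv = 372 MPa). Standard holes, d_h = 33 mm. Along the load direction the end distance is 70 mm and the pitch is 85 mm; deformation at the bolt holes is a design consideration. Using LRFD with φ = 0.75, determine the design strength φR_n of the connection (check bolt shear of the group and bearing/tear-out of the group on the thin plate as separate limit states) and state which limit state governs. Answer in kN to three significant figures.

789 kN (bolt shear governs)

Bolt shear: A_b = π·30²/4 = 706.9 mm²; R_n = 372 × 706.9 × 4 × 1 / 1000 = 1052 kN → 0.75 × 1052 = 789 kN.
Bearing (1.2 l_c t F_u ≤ 2.4 d t F_u): upper limit = 2.4·30·12·430 / 1000 = 371.5 kN.
  Edge l_c = 70 − 33/2 = 53.5 → r_n = 331.3 kN; interior l_c = 85 − 33 = 52 → r_n = 322 kN.
  R_n,bearing = 2·331.3 + 2·322 = 1307 kN → 0.75 × 1307 = 980 kN.
Bolt shear governs: 789 kN.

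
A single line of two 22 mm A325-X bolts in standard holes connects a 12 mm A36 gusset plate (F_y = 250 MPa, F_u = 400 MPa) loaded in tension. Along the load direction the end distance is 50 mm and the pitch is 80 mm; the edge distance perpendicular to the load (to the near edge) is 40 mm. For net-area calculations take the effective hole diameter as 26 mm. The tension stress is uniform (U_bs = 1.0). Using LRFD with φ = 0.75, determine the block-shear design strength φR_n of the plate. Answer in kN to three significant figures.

273 kN

Shear plane L_v = 50 + 1·80 = 130 mm; A_gv = 130 × 12 = 1560 mm².
A_nv = (130 − 1.5·26) × 12 = 1092 mm².
A_nt = (40 − 0.5·26) × 12 = 324 mm².
0.6 F_u A_nv = 262.1 kN; 0.6 F_y A_gv = 234 kN → shear yielding governs the shear term.
R_n = 234 + 1.0 × 400 × 324 / 1000 = 363.6 kN.
Design strength φR_n = 0.75 × 363.6 = 273 kN.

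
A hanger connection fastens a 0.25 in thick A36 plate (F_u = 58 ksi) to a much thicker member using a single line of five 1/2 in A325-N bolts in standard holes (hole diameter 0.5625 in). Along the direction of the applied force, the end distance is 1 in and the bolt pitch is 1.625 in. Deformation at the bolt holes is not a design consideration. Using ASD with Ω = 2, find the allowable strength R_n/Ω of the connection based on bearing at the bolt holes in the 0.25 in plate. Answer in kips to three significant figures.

Per bolt r_n = 1.5 l_c t F_u ≤ 3.0 d t F_u; upper limit = 3.0 × 0.5 × 0.25 × 58 = 21.75 kips.
Edge bolt: l_c = 1 − 0.5625/2 = 0.7188 in → 1.5 × 0.7188 × 0.25 × 58 = 15.63 → r_n = 15.63 kips.
Interior bolts: l_c = 1.625 − 0.5625 = 1.062 in → 1.5 × 1.062 × 0.25 × 58 = 23.11 → r_n = 21.75 kips.
R_n = 1 × 15.63 + 4 × 21.75 = 102.6 kips.
Allowable strength R_n/Ω = 102.6 / 2 = 51.3 kips.

51.3 kips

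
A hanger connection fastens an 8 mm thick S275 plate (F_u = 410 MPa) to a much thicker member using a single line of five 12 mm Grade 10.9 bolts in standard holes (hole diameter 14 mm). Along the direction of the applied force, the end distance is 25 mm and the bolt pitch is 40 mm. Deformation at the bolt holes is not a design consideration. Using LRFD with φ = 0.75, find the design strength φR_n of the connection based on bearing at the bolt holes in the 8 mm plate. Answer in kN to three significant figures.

Per bolt r_n = 1.5 l_c t F_u ≤ 3.0 d t F_u; upper limit = 3.0 × 12 × 8 × 410 / 1000 = 118.1 kN.
Edge bolt: l_c = 25 − 14/2 = 18 mm → 1.5 × 18 × 8 × 410 / 1000 = 88.56 → r_n = 88.56 kN.
Interior bolts: l_c = 40 − 14 = 26 mm → 1.5 × 26 × 8 × 410 / 1000 = 127.9 → r_n = 118.1 kN.
R_n = 1 × 88.56 + 4 × 118.1 = 560.9 kN.
Design strength φR_n = 0.75 × 560.9 = 421 kN.

421 kN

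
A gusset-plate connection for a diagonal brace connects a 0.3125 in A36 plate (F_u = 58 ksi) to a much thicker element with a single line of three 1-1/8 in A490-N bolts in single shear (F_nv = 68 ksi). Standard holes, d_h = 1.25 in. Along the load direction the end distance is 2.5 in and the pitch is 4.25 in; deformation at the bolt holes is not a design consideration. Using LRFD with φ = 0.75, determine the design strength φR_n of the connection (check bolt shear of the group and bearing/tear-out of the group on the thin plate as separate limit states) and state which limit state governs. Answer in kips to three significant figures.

130 kips (bearing governs)

Bolt shear: A_b = π·1.125²/4 = 0.994 in²; R_n = 68 × 0.994 × 3 × 1 = 202.8 kips → 0.75 × 202.8 = 152 kips.
Bearing (1.5 l_c t F_u ≤ 3.0 d t F_u): upper limit = 3.0·1.125·0.3125·58 = 61.17 kips.
  Edge l_c = 2.5 − 1.25/2 = 1.875 → r_n = 50.98 kips; interior l_c = 4.25 − 1.25 = 3 → r_n = 61.17 kips.
  R_n,bearing = 1·50.98 + 2·61.17 = 173.3 kips → 0.75 × 173.3 = 130 kips.
Bearing governs: 130 kips.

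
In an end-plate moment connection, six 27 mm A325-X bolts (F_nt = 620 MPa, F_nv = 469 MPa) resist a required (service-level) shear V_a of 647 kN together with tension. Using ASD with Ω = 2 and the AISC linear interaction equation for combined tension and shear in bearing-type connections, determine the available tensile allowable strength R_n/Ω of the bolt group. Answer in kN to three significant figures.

529 kN

A_b = π·27²/4 = 572.6 mm²; f_rv = 647 × 1000 / (6 × 572.6) = 188.3 MPa.
F'_nt = 1.3 F_nt − (Ω F_nt / F_nv) f_rv = 1.3·620 − (2·620/469)·188.3 = 308.1 MPa, capped at F_nt → F'_nt = 308.1 MPa.
R_n = F'_nt · A_b · n = 308.1 × 572.6 × 6 / 1000 = 1058 kN.
Allowable strength R_n/Ω = 1058 / 2 = 529 kN.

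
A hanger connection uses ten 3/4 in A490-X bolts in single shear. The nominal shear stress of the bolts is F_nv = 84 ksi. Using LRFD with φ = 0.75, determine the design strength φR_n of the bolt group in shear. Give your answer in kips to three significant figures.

A_b = π × 0.75² / 4 = 0.4418 in².
R_n = F_nv · A_b · n · n_s = 84 × 0.4418 × 10 × 1 = 371.1 kips.
Design strength φR_n = 0.75 × 371.1 = 278 kips.

278 kips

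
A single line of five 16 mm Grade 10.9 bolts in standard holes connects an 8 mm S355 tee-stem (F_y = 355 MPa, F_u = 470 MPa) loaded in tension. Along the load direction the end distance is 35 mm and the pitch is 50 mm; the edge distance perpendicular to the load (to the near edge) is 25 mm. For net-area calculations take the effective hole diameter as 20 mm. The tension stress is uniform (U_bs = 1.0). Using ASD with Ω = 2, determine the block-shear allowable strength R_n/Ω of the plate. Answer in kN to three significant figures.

192 kN

Shear plane L_v = 35 + 4·50 = 235 mm; A_gv = 235 × 8 = 1880 mm².
A_nv = (235 − 4.5·20) × 8 = 1160 mm².
A_nt = (25 − 0.5·20) × 8 = 120 mm².
0.6 F_u A_nv = 327.1 kN; 0.6 F_y A_gv = 400.4 kN → shear rupture governs the shear term.
R_n = 327.1 + 1.0 × 470 × 120 / 1000 = 383.5 kN.
Allowable strength R_n/Ω = 383.5 / 2 = 192 kN.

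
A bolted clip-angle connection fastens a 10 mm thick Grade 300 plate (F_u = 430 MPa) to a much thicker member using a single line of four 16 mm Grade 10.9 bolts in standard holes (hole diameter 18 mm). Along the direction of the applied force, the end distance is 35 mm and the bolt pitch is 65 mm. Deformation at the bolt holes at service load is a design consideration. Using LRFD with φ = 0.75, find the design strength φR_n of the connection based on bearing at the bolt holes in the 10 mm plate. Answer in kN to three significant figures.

Per bolt r_n = 1.2 l_c t F_u ≤ 2.4 d t F_u; upper limit = 2.4 × 16 × 10 × 430 / 1000 = 165.1 kN.
Edge bolt: l_c = 35 − 18/2 = 26 mm → 1.2 × 26 × 10 × 430 / 1000 = 134.2 → r_n = 134.2 kN.
Interior bolts: l_c = 65 − 18 = 47 mm → 1.2 × 47 × 10 × 430 / 1000 = 242.5 → r_n = 165.1 kN.
R_n = 1 × 134.2 + 3 × 165.1 = 629.5 kN.
Design strength φR_n = 0.75 × 629.5 = 472 kN.

472 kN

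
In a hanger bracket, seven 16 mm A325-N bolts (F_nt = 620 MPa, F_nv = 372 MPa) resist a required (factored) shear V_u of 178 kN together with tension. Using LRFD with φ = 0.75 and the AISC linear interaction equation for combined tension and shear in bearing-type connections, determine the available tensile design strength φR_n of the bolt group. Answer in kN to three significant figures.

A_b = π·16²/4 = 201.1 mm²; f_rv = 178 × 1000 / (7 × 201.1) = 126.5 MPa.
F'_nt = 1.3 F_nt − (F_nt / φF_nv) f_rv = 1.3·620 − (620/(0.75·372))·126.5 = 525 MPa, capped at F_nt → F'_nt = 525 MPa.
R_n = F'_nt · A_b · n = 525 × 201.1 × 7 / 1000 = 738.8 kN.
Design strength φR_n = 0.75 × 738.8 = 554 kN.

554 kN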